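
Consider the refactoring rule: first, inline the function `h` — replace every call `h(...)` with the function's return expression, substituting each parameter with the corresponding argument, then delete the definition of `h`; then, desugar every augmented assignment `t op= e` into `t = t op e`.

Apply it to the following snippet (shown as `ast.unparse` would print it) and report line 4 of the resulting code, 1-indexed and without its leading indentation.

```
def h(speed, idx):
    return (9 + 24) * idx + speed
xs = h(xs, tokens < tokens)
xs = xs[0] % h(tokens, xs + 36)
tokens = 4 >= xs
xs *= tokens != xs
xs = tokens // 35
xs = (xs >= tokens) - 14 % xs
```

Transformed code:
xs = (9 + 24) * (tokens < tokens) + xs
xs = xs[0] % ((9 + 24) * (xs + 36) + tokens)
tokens = 4 >= xs
xs = xs * (tokens != xs)
xs = tokens // 35
xs = (xs >= tokens) - 14 % xs

xs = xs * (tokens != xs)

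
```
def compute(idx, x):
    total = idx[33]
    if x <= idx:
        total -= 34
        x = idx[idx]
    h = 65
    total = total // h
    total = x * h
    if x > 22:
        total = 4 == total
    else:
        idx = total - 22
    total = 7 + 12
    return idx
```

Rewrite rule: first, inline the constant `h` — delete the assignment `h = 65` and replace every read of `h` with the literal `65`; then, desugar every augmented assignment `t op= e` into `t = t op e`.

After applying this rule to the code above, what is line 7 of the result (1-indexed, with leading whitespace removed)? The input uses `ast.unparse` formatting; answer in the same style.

Transformed code:
def compute(idx, x):
    total = idx[33]
    if x <= idx:
        total = total - 34
        x = idx[idx]
    total = total // 65
    total = x * 65
    if x > 22:
        total = 4 == total
    else:
        idx = total - 22
    total = 7 + 12
    return idx

total = x * 65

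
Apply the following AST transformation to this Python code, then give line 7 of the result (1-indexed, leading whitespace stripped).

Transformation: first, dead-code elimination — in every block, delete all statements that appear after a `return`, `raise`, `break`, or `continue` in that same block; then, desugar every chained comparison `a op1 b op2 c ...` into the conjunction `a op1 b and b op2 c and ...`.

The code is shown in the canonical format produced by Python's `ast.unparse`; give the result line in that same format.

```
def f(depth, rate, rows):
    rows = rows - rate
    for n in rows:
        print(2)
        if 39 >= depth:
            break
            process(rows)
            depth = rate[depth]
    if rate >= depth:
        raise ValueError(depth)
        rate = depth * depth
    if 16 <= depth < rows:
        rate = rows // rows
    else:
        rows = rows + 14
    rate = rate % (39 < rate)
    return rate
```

Transformed code:
def f(depth, rate, rows):
    rows = rows - rate
    for n in rows:
        print(2)
        if 39 >= depth:
            break
    if rate >= depth:
        raise ValueError(depth)
    if 16 <= depth and depth < rows:
        rate = rows // rows
    else:
        rows = rows + 14
    rate = rate % (39 < rate)
    return rate

if rate >= depth:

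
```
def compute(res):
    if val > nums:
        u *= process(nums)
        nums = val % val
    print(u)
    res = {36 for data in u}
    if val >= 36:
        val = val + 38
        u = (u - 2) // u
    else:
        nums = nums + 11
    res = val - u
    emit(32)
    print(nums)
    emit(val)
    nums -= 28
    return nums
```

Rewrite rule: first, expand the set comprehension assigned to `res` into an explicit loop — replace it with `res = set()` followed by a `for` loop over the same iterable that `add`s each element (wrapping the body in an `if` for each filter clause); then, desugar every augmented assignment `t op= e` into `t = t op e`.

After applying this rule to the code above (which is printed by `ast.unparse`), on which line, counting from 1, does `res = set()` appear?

Transformed code:
def compute(res):
    if val > nums:
        u = u * process(nums)
        nums = val % val
    print(u)
    res = set()
    for data in u:
        res.add(36)
    if val >= 36:
        val = val + 38
        u = (u - 2) // u
    else:
        nums = nums + 11
    res = val - u
    emit(32)
    print(nums)
    emit(val)
    nums = nums - 28
    return nums

6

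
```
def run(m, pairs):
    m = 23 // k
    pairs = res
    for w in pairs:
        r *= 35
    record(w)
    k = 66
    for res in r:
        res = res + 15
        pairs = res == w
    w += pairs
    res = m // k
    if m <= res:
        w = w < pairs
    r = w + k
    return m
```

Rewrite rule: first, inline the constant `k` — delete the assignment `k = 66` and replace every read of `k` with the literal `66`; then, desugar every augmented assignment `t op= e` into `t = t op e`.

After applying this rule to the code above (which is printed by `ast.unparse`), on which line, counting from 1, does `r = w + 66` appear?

Transformed code:
def run(m, pairs):
    m = 23 // 66
    pairs = res
    for w in pairs:
        r = r * 35
    record(w)
    for res in r:
        res = res + 15
        pairs = res == w
    w = w + pairs
    res = m // 66
    if m <= res:
        w = w < pairs
    r = w + 66
    return m

14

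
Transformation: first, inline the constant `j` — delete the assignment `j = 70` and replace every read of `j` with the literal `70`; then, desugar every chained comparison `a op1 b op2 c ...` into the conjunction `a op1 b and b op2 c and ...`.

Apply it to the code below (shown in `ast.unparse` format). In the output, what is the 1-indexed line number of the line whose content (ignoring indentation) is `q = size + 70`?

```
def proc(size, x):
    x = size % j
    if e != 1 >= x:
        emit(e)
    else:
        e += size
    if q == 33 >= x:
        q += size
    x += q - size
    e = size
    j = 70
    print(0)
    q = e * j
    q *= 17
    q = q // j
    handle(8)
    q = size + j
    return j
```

16

Transformed code:
def proc(size, x):
    x = size % 70
    if e != 1 and 1 >= x:
        emit(e)
    else:
        e += size
    if q == 33 and 33 >= x:
        q += size
    x += q - size
    e = size
    print(0)
    q = e * 70
    q *= 17
    q = q // 70
    handle(8)
    q = size + 70
    return 70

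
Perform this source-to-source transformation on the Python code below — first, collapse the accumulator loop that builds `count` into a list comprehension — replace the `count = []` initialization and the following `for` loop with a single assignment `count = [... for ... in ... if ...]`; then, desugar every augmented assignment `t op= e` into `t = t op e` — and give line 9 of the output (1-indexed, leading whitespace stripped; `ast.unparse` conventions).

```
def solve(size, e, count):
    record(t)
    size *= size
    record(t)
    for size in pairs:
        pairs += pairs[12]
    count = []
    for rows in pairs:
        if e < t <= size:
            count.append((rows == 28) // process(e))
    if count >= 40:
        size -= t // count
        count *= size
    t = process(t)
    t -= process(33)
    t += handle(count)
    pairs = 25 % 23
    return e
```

Transformed code:
def solve(size, e, count):
    record(t)
    size = size * size
    record(t)
    for size in pairs:
        pairs = pairs + pairs[12]
    count = [(rows == 28) // process(e) for rows in pairs if e < t <= size]
    if count >= 40:
        size = size - t // count
        count = count * size
    t = process(t)
    t = t - process(33)
    t = t + handle(count)
    pairs = 25 % 23
    return e

size = size - t // count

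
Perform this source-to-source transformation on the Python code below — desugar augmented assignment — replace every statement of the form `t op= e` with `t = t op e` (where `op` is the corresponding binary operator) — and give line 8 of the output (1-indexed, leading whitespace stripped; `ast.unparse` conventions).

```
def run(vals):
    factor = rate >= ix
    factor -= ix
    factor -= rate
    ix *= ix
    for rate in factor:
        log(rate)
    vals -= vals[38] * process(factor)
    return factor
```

vals = vals - vals[38] * process(factor)

Transformed code:
def run(vals):
    factor = rate >= ix
    factor = factor - ix
    factor = factor - rate
    ix = ix * ix
    for rate in factor:
        log(rate)
    vals = vals - vals[38] * process(factor)
    return factor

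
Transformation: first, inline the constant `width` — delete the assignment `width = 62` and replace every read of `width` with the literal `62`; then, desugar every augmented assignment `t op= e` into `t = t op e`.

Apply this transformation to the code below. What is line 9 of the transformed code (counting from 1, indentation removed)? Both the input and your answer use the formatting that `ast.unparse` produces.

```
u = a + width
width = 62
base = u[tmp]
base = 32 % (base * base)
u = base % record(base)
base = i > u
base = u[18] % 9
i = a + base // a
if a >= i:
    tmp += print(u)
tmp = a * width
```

Transformed code:
u = a + 62
base = u[tmp]
base = 32 % (base * base)
u = base % record(base)
base = i > u
base = u[18] % 9
i = a + base // a
if a >= i:
    tmp = tmp + print(u)
tmp = a * 62

tmp = tmp + print(u)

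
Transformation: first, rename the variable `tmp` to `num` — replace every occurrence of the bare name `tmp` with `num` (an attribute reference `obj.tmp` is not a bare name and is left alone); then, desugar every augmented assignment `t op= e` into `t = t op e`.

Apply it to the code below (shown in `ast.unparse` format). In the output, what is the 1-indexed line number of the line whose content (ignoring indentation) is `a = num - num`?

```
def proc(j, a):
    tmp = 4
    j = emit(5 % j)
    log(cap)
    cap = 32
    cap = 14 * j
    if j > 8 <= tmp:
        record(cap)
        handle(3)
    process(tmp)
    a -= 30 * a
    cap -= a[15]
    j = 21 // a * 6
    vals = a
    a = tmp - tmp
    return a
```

Transformed code:
def proc(j, a):
    num = 4
    j = emit(5 % j)
    log(cap)
    cap = 32
    cap = 14 * j
    if j > 8 <= num:
        record(cap)
        handle(3)
    process(num)
    a = a - 30 * a
    cap = cap - a[15]
    j = 21 // a * 6
    vals = a
    a = num - num
    return a

15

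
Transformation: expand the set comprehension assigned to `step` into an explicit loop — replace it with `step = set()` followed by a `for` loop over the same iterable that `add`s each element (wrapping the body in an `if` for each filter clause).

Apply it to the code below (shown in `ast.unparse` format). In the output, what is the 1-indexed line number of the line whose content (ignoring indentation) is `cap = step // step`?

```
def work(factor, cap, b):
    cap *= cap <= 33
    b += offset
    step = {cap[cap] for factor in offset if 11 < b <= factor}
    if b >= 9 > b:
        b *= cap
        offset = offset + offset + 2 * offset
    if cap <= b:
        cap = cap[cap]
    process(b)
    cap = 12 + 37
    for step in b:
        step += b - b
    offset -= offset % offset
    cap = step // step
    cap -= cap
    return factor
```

Transformed code:
def work(factor, cap, b):
    cap *= cap <= 33
    b += offset
    step = set()
    for factor in offset:
        if 11 < b <= factor:
            step.add(cap[cap])
    if b >= 9 > b:
        b *= cap
        offset = offset + offset + 2 * offset
    if cap <= b:
        cap = cap[cap]
    process(b)
    cap = 12 + 37
    for step in b:
        step += b - b
    offset -= offset % offset
    cap = step // step
    cap -= cap
    return factor

18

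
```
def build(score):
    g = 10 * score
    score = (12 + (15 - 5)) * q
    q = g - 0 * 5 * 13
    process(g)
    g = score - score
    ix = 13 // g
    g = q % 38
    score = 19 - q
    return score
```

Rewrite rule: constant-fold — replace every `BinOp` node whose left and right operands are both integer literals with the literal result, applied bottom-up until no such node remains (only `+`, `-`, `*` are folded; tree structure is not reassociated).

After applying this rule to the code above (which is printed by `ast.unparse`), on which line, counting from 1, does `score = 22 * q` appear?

Transformed code:
def build(score):
    g = 10 * score
    score = 22 * q
    q = g - 0
    process(g)
    g = score - score
    ix = 13 // g
    g = q % 38
    score = 19 - q
    return score

3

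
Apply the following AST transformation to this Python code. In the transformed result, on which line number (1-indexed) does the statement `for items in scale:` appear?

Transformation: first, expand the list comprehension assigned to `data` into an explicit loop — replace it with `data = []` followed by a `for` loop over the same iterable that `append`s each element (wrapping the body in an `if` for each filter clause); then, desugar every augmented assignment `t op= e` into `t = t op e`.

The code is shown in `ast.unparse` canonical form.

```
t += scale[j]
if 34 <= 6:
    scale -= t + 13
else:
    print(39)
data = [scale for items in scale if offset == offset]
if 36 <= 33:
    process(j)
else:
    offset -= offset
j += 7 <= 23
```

7

Transformed code:
t = t + scale[j]
if 34 <= 6:
    scale = scale - (t + 13)
else:
    print(39)
data = []
for items in scale:
    if offset == offset:
        data.append(scale)
if 36 <= 33:
    process(j)
else:
    offset = offset - offset
j = j + (7 <= 23)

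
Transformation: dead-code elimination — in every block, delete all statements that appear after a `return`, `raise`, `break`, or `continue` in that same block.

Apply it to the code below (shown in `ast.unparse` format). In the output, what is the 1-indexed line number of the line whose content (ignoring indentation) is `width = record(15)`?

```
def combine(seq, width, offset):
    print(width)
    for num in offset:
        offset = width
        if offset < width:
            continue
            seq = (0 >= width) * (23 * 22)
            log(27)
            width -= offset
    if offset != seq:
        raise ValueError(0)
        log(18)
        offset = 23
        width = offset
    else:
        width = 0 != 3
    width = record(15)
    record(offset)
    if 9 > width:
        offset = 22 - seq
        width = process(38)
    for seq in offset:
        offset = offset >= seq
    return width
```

11

Transformed code:
def combine(seq, width, offset):
    print(width)
    for num in offset:
        offset = width
        if offset < width:
            continue
    if offset != seq:
        raise ValueError(0)
    else:
        width = 0 != 3
    width = record(15)
    record(offset)
    if 9 > width:
        offset = 22 - seq
        width = process(38)
    for seq in offset:
        offset = offset >= seq
    return width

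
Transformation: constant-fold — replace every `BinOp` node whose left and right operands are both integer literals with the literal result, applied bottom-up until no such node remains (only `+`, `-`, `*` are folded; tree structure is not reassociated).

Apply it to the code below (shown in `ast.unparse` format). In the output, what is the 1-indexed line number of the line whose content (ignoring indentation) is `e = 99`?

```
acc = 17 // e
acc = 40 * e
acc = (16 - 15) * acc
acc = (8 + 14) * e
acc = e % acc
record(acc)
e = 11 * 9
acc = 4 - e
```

7

Transformed code:
acc = 17 // e
acc = 40 * e
acc = 1 * acc
acc = 22 * e
acc = e % acc
record(acc)
e = 99
acc = 4 - e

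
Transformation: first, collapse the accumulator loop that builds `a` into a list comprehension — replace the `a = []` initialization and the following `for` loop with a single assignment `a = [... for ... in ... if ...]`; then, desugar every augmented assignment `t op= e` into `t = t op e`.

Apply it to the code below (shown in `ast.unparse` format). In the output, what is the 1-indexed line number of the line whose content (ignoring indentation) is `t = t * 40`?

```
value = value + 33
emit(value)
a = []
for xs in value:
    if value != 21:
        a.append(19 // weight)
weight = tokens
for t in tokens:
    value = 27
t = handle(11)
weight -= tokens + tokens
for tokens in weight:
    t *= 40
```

10

Transformed code:
value = value + 33
emit(value)
a = [19 // weight for xs in value if value != 21]
weight = tokens
for t in tokens:
    value = 27
t = handle(11)
weight = weight - (tokens + tokens)
for tokens in weight:
    t = t * 40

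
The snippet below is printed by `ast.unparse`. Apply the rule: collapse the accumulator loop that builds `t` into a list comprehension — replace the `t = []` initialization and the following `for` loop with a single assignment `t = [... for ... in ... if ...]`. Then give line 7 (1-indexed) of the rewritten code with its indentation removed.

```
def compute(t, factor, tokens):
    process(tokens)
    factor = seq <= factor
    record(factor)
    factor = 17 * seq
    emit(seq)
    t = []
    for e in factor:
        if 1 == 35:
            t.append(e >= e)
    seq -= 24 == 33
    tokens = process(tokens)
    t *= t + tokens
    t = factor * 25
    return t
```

t = [e >= e for e in factor if 1 == 35]

Transformed code:
def compute(t, factor, tokens):
    process(tokens)
    factor = seq <= factor
    record(factor)
    factor = 17 * seq
    emit(seq)
    t = [e >= e for e in factor if 1 == 35]
    seq -= 24 == 33
    tokens = process(tokens)
    t *= t + tokens
    t = factor * 25
    return t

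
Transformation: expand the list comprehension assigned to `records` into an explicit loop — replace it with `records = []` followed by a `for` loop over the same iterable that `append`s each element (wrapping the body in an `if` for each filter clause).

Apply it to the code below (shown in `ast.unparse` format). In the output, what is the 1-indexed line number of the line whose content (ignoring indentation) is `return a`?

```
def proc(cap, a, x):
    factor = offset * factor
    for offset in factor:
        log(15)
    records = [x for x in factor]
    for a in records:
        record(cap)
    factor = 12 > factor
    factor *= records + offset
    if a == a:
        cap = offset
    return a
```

14

Transformed code:
def proc(cap, a, x):
    factor = offset * factor
    for offset in factor:
        log(15)
    records = []
    for x in factor:
        records.append(x)
    for a in records:
        record(cap)
    factor = 12 > factor
    factor *= records + offset
    if a == a:
        cap = offset
    return a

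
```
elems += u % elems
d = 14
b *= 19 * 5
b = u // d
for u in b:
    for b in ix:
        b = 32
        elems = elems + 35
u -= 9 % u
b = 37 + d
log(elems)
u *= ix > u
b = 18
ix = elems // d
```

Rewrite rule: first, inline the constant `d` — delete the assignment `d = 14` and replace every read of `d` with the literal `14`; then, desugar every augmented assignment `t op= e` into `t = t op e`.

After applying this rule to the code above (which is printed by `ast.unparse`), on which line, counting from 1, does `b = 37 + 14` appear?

Transformed code:
elems = elems + u % elems
b = b * (19 * 5)
b = u // 14
for u in b:
    for b in ix:
        b = 32
        elems = elems + 35
u = u - 9 % u
b = 37 + 14
log(elems)
u = u * (ix > u)
b = 18
ix = elems // 14

9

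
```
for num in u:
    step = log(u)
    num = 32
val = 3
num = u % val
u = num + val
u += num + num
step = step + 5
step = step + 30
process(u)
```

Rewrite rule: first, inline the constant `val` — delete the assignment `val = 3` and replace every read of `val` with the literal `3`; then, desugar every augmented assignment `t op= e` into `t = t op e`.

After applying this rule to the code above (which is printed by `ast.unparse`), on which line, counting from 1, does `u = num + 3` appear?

Transformed code:
for num in u:
    step = log(u)
    num = 32
num = u % 3
u = num + 3
u = u + (num + num)
step = step + 5
step = step + 30
process(u)

5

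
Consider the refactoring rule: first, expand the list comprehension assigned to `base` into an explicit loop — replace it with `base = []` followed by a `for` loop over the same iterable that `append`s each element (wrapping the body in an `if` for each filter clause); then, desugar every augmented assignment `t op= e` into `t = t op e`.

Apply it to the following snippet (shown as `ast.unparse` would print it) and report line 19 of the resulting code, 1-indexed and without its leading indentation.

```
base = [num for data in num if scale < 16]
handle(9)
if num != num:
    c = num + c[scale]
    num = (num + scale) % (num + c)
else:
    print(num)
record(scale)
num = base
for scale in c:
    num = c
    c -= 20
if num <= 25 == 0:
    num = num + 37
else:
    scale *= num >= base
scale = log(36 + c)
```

scale = scale * (num >= base)

Transformed code:
base = []
for data in num:
    if scale < 16:
        base.append(num)
handle(9)
if num != num:
    c = num + c[scale]
    num = (num + scale) % (num + c)
else:
    print(num)
record(scale)
num = base
for scale in c:
    num = c
    c = c - 20
if num <= 25 == 0:
    num = num + 37
else:
    scale = scale * (num >= base)
scale = log(36 + c)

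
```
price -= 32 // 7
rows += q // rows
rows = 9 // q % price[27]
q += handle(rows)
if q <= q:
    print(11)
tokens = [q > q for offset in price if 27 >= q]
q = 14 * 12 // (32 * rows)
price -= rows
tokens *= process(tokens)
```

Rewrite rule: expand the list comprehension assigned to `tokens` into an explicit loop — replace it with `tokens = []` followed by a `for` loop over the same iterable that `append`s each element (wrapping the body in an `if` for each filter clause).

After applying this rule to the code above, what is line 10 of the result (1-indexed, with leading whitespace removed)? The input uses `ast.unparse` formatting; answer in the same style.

Transformed code:
price -= 32 // 7
rows += q // rows
rows = 9 // q % price[27]
q += handle(rows)
if q <= q:
    print(11)
tokens = []
for offset in price:
    if 27 >= q:
        tokens.append(q > q)
q = 14 * 12 // (32 * rows)
price -= rows
tokens *= process(tokens)

tokens.append(q > q)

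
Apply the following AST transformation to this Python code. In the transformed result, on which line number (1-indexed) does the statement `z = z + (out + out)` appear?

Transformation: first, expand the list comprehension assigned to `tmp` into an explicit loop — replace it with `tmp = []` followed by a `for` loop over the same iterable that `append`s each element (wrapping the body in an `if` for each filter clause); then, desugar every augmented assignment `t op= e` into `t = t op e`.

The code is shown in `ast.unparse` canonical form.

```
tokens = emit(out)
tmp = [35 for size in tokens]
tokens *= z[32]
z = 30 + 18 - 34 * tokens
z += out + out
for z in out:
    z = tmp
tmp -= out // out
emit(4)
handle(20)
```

7

Transformed code:
tokens = emit(out)
tmp = []
for size in tokens:
    tmp.append(35)
tokens = tokens * z[32]
z = 30 + 18 - 34 * tokens
z = z + (out + out)
for z in out:
    z = tmp
tmp = tmp - out // out
emit(4)
handle(20)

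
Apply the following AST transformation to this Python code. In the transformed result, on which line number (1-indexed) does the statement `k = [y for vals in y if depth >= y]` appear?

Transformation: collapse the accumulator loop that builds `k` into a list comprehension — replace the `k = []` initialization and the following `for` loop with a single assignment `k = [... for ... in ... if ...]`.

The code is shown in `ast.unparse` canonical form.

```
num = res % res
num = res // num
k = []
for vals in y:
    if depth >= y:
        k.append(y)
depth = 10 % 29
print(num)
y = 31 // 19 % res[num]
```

Transformed code:
num = res % res
num = res // num
k = [y for vals in y if depth >= y]
depth = 10 % 29
print(num)
y = 31 // 19 % res[num]

3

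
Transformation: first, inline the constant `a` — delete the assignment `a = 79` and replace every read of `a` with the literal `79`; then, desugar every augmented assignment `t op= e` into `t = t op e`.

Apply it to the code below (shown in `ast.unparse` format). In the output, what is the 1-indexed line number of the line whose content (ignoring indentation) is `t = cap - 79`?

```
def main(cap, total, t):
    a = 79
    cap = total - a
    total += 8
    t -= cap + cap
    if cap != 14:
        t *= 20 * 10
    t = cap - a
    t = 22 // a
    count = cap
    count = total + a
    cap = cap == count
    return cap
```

7

Transformed code:
def main(cap, total, t):
    cap = total - 79
    total = total + 8
    t = t - (cap + cap)
    if cap != 14:
        t = t * (20 * 10)
    t = cap - 79
    t = 22 // 79
    count = cap
    count = total + 79
    cap = cap == count
    return cap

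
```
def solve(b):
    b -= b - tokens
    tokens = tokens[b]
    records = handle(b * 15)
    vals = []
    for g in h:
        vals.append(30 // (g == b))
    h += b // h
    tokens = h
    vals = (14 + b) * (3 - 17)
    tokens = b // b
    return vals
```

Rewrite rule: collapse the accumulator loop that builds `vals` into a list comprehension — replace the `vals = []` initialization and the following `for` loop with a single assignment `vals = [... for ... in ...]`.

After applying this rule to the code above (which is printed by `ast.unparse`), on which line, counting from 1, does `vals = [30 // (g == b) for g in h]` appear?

5

Transformed code:
def solve(b):
    b -= b - tokens
    tokens = tokens[b]
    records = handle(b * 15)
    vals = [30 // (g == b) for g in h]
    h += b // h
    tokens = h
    vals = (14 + b) * (3 - 17)
    tokens = b // b
    return vals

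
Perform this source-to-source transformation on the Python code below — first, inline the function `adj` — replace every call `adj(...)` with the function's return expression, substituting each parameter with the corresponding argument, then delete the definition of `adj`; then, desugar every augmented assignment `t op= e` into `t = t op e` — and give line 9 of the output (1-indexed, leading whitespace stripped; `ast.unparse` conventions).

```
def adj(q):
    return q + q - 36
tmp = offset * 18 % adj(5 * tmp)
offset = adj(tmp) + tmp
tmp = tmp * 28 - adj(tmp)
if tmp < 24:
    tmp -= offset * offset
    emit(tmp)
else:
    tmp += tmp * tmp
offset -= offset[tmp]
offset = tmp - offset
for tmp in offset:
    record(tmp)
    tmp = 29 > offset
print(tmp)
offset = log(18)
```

offset = offset - offset[tmp]

Transformed code:
tmp = offset * 18 % (5 * tmp + 5 * tmp - 36)
offset = tmp + tmp - 36 + tmp
tmp = tmp * 28 - (tmp + tmp - 36)
if tmp < 24:
    tmp = tmp - offset * offset
    emit(tmp)
else:
    tmp = tmp + tmp * tmp
offset = offset - offset[tmp]
offset = tmp - offset
for tmp in offset:
    record(tmp)
    tmp = 29 > offset
print(tmp)
offset = log(18)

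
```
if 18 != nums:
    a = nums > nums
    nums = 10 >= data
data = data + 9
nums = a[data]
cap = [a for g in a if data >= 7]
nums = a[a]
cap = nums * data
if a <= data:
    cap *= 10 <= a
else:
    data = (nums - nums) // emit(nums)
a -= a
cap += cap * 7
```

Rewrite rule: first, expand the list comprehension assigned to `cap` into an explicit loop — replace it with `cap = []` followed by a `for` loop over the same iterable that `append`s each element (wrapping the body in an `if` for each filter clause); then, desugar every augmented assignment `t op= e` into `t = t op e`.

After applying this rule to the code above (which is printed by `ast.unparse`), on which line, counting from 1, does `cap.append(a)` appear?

Transformed code:
if 18 != nums:
    a = nums > nums
    nums = 10 >= data
data = data + 9
nums = a[data]
cap = []
for g in a:
    if data >= 7:
        cap.append(a)
nums = a[a]
cap = nums * data
if a <= data:
    cap = cap * (10 <= a)
else:
    data = (nums - nums) // emit(nums)
a = a - a
cap = cap + cap * 7

9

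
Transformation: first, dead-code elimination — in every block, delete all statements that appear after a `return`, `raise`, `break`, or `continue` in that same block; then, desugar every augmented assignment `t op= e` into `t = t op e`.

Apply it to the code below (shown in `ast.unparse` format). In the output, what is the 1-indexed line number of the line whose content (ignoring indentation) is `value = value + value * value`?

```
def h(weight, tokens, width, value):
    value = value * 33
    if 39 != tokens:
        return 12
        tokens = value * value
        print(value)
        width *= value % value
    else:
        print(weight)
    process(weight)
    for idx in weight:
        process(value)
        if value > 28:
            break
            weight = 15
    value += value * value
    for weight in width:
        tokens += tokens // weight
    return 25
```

Transformed code:
def h(weight, tokens, width, value):
    value = value * 33
    if 39 != tokens:
        return 12
    else:
        print(weight)
    process(weight)
    for idx in weight:
        process(value)
        if value > 28:
            break
    value = value + value * value
    for weight in width:
        tokens = tokens + tokens // weight
    return 25

12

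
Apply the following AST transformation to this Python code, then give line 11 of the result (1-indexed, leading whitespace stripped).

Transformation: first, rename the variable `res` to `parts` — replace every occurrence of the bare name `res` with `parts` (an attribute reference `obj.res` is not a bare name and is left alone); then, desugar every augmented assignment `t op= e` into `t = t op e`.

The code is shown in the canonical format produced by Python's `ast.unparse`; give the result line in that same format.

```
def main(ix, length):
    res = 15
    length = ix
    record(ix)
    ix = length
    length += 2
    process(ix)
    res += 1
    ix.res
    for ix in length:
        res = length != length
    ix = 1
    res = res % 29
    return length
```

parts = length != length

Transformed code:
def main(ix, length):
    parts = 15
    length = ix
    record(ix)
    ix = length
    length = length + 2
    process(ix)
    parts = parts + 1
    ix.res
    for ix in length:
        parts = length != length
    ix = 1
    parts = parts % 29
    return length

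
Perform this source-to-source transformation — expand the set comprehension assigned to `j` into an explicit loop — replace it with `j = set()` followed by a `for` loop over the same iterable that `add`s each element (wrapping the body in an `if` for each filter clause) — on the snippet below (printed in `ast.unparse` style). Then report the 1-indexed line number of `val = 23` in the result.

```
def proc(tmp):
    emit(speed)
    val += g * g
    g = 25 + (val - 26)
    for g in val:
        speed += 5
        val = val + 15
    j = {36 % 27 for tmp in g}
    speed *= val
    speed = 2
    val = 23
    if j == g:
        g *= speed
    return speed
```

Transformed code:
def proc(tmp):
    emit(speed)
    val += g * g
    g = 25 + (val - 26)
    for g in val:
        speed += 5
        val = val + 15
    j = set()
    for tmp in g:
        j.add(36 % 27)
    speed *= val
    speed = 2
    val = 23
    if j == g:
        g *= speed
    return speed

13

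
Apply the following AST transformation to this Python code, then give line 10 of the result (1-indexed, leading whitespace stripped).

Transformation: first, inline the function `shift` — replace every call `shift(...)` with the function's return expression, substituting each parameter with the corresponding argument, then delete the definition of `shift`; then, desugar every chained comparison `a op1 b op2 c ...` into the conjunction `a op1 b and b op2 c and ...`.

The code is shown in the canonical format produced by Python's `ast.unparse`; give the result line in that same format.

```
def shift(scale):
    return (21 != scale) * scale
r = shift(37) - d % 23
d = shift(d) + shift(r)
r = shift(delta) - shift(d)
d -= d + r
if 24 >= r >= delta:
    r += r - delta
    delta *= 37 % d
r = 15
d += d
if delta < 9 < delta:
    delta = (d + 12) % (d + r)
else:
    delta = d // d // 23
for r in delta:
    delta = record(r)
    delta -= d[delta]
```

if delta < 9 and 9 < delta:

Transformed code:
r = (21 != 37) * 37 - d % 23
d = (21 != d) * d + (21 != r) * r
r = (21 != delta) * delta - (21 != d) * d
d -= d + r
if 24 >= r and r >= delta:
    r += r - delta
    delta *= 37 % d
r = 15
d += d
if delta < 9 and 9 < delta:
    delta = (d + 12) % (d + r)
else:
    delta = d // d // 23
for r in delta:
    delta = record(r)
    delta -= d[delta]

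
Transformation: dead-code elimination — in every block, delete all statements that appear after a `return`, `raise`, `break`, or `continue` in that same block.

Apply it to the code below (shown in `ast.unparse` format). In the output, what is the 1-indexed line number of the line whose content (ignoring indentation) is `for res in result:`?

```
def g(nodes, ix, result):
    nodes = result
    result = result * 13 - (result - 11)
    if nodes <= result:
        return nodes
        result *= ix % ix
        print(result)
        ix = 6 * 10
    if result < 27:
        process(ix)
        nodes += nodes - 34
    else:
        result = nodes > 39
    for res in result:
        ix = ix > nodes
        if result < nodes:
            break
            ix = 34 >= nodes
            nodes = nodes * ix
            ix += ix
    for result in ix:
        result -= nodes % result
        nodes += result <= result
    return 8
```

Transformed code:
def g(nodes, ix, result):
    nodes = result
    result = result * 13 - (result - 11)
    if nodes <= result:
        return nodes
    if result < 27:
        process(ix)
        nodes += nodes - 34
    else:
        result = nodes > 39
    for res in result:
        ix = ix > nodes
        if result < nodes:
            break
    for result in ix:
        result -= nodes % result
        nodes += result <= result
    return 8

11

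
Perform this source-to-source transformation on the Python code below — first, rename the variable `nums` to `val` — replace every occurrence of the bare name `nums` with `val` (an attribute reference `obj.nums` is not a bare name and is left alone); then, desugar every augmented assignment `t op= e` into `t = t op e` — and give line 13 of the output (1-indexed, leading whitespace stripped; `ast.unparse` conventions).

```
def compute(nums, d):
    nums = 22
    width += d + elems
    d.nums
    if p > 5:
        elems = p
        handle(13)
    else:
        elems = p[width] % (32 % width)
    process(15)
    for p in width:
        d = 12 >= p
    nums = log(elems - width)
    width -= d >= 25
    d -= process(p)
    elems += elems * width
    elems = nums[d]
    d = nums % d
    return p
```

val = log(elems - width)

Transformed code:
def compute(val, d):
    val = 22
    width = width + (d + elems)
    d.nums
    if p > 5:
        elems = p
        handle(13)
    else:
        elems = p[width] % (32 % width)
    process(15)
    for p in width:
        d = 12 >= p
    val = log(elems - width)
    width = width - (d >= 25)
    d = d - process(p)
    elems = elems + elems * width
    elems = val[d]
    d = val % d
    return p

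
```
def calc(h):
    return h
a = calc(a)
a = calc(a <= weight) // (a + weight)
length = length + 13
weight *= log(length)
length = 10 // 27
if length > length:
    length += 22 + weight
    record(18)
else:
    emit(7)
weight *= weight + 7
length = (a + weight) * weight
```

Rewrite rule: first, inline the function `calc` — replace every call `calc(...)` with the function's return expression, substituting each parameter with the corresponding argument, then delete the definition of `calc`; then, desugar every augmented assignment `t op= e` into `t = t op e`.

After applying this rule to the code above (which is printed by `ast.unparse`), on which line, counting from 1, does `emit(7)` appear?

10

Transformed code:
a = a
a = (a <= weight) // (a + weight)
length = length + 13
weight = weight * log(length)
length = 10 // 27
if length > length:
    length = length + (22 + weight)
    record(18)
else:
    emit(7)
weight = weight * (weight + 7)
length = (a + weight) * weight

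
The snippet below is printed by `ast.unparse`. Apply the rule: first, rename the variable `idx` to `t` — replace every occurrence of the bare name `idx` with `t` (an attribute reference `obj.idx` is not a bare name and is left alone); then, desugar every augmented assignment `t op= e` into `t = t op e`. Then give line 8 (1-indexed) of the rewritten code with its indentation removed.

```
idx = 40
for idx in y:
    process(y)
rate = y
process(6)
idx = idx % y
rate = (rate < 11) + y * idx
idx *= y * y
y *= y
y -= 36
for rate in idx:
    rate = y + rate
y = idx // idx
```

t = t * (y * y)

Transformed code:
t = 40
for t in y:
    process(y)
rate = y
process(6)
t = t % y
rate = (rate < 11) + y * t
t = t * (y * y)
y = y * y
y = y - 36
for rate in t:
    rate = y + rate
y = t // t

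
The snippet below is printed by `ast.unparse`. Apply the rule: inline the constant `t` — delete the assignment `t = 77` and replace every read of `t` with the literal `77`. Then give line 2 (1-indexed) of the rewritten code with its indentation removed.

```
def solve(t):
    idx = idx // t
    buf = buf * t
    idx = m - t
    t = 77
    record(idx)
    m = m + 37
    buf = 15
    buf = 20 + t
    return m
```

Transformed code:
def solve(t):
    idx = idx // 77
    buf = buf * 77
    idx = m - 77
    record(idx)
    m = m + 37
    buf = 15
    buf = 20 + 77
    return m

idx = idx // 77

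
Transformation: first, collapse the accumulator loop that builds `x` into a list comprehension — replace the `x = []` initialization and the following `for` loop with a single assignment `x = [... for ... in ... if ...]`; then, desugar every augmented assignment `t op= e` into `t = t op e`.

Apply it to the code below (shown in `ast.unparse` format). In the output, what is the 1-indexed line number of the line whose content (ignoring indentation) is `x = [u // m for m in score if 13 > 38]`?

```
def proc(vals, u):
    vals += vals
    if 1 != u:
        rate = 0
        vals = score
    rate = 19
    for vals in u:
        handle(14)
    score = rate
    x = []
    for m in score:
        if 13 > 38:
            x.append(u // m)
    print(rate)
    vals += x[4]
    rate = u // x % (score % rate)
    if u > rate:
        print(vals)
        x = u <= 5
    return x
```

10

Transformed code:
def proc(vals, u):
    vals = vals + vals
    if 1 != u:
        rate = 0
        vals = score
    rate = 19
    for vals in u:
        handle(14)
    score = rate
    x = [u // m for m in score if 13 > 38]
    print(rate)
    vals = vals + x[4]
    rate = u // x % (score % rate)
    if u > rate:
        print(vals)
        x = u <= 5
    return x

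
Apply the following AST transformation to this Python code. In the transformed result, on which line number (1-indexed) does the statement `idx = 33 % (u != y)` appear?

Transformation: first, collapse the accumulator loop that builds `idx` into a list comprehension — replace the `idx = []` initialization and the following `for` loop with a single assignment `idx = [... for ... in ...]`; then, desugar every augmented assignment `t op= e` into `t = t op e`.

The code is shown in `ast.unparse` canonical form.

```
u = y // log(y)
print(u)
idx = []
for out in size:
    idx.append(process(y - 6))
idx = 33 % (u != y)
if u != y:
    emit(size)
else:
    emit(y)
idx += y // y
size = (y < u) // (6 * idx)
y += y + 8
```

4

Transformed code:
u = y // log(y)
print(u)
idx = [process(y - 6) for out in size]
idx = 33 % (u != y)
if u != y:
    emit(size)
else:
    emit(y)
idx = idx + y // y
size = (y < u) // (6 * idx)
y = y + (y + 8)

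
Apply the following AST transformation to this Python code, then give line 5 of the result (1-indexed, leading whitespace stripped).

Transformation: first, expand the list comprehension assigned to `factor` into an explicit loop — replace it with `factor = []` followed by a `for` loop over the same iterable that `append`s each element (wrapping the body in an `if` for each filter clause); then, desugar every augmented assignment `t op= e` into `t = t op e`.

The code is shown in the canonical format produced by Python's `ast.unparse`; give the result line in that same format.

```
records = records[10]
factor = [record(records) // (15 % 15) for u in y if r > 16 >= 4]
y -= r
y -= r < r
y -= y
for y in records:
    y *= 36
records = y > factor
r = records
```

factor.append(record(records) // (15 % 15))

Transformed code:
records = records[10]
factor = []
for u in y:
    if r > 16 >= 4:
        factor.append(record(records) // (15 % 15))
y = y - r
y = y - (r < r)
y = y - y
for y in records:
    y = y * 36
records = y > factor
r = records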